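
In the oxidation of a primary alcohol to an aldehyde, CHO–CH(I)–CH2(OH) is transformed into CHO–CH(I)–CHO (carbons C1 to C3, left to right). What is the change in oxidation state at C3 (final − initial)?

Before: C3 has 1 bond to C, 2 bonds to H, 1 bond to O → oxidation state -1.
After: C3 has 1 bond to C, 1 bond to H, 2 bonds to O → oxidation state +1.
Δ = +1 − (-1) = +2, so this is an oxidation at C3.

+2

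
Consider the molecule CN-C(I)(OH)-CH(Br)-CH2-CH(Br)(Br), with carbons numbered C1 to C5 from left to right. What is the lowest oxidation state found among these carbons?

Tallying each carbon's bonds:
C1: 1C, 3N → 0 + 3 = +3
C2: 2C, 1O, 1I → 0 + 1 + 1 = +2
C3: 2C, 1H, 1Br → 0 − 1 + 1 = 0
C4: 2C, 2H → 0 − 2 = -2
C5: 1C, 1H, 2Br → 0 − 1 + 2 = +1
The lowest value is -2.

-2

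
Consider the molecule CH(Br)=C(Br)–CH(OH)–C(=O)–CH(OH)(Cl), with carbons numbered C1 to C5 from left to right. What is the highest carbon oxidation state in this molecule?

Assign +1 per bond to O/N/halogen, −1 per bond to H or an electropositive element, and 0 per bond to carbon. Tallying each carbon:
C1: 2C, 1H, 1Br → 0 − 1 + 1 = 0
C2: 3C, 1Br → 0 + 1 = +1
C3: 2C, 1H, 1O → 0 − 1 + 1 = 0
C4: 2C, 2O → 0 + 2 = +2
C5: 1C, 1H, 1O, 1Cl → 0 − 1 + 1 + 1 = +1
The highest value is +2.

+2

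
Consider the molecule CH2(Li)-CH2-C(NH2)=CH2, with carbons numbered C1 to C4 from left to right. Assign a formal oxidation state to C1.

Each bond to a more electronegative atom (O, N, halogen) counts +1, each bond to a less electronegative atom (H, metal, B, Si) counts −1, and each C–C bond counts 0.
C1 has one bond to C (0), one bond to H (-1), one bond to H (-1), one bond to Li (-1).
Oxidation state = 0 − 1 − 1 − 1 = -3.

-3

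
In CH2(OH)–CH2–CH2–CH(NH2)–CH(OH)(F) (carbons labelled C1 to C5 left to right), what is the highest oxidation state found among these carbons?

+1

Tallying each carbon's bonds:
C1: 1C, 2H, 1O → 0 − 2 + 1 = -1
C2: 2C, 2H → 0 − 2 = -2
C3: 2C, 2H → 0 − 2 = -2
C4: 2C, 1H, 1N → 0 − 1 + 1 = 0
C5: 1C, 1H, 1O, 1F → 0 − 1 + 1 + 1 = +1
The highest value is +1.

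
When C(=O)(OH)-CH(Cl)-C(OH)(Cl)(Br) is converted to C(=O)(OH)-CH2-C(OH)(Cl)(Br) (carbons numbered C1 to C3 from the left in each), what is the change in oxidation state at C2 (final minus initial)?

-2

Before: C2 has 2 bonds to C, 1 bond to H, 1 bond to Cl → oxidation state 0.
After: C2 has 2 bonds to C, 2 bonds to H → oxidation state -2.
Δ = -2 − (0) = -2, so this is a reduction at C2.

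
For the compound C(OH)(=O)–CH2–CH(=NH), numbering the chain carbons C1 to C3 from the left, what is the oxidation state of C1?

+3

C1 has one bond to C (0), one bond to O (+1), a double bond to O (2×+1 = +2).
Oxidation state = 0 + 1 + 2 = +3.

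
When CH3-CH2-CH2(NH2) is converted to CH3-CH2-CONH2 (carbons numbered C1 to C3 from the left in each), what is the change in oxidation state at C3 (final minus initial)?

+4

Before: C3 has 1 bond to C, 2 bonds to H, 1 bond to N → oxidation state -1.
After: C3 has 1 bond to C, 2 bonds to O, 1 bond to N → oxidation state +3.
Δ = +3 − (-1) = +4, so this is an oxidation at C3.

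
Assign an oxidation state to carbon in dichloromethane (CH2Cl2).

0

Assign +1 per bond to O/N/halogen, −1 per bond to H or an electropositive element, and 0 per bond to carbon.
The carbon has one bond to H (-1), one bond to H (-1), one bond to Cl (+1), one bond to Cl (+1).
Oxidation state = -1 − 1 + 1 + 1 = 0.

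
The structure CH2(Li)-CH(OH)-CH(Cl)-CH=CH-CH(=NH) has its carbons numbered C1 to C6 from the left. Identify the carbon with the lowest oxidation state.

C1

Bonds to more-electronegative neighbours contribute +1 each, bonds to H or metals contribute −1 each, and C–C bonds contribute 0. Tallying each carbon:
C1: 1C, 2H, 1Li → 0 − 2 − 1 = -3
C2: 2C, 1H, 1O → 0 − 1 + 1 = 0
C3: 2C, 1H, 1Cl → 0 − 1 + 1 = 0
C4: 3C, 1H → 0 − 1 = -1
C5: 3C, 1H → 0 − 1 = -1
C6: 1C, 1H, 2N → 0 − 1 + 2 = +1
The most reduced carbon is C1 at -3.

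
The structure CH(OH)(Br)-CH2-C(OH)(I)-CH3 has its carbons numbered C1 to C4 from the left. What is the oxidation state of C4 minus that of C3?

-5

C4: 1C, 3H → 0 − 3 = -3
C3: 2C, 1O, 1I → 0 + 1 + 1 = +2
Difference: -3 − (+2) = -5.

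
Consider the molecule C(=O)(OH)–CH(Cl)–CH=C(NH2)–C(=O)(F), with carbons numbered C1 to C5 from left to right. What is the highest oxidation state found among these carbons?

+3

Tallying each carbon's bonds:
C1: 1C, 3O → 0 + 3 = +3
C2: 2C, 1H, 1Cl → 0 − 1 + 1 = 0
C3: 3C, 1H → 0 − 1 = -1
C4: 3C, 1N → 0 + 1 = +1
C5: 1C, 2O, 1F → 0 + 2 + 1 = +3
The highest value is +3.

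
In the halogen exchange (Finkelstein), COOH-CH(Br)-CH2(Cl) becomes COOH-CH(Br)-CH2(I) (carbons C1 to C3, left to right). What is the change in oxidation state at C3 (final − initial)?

0

Before: C3 has 1 bond to C, 2 bonds to H, 1 bond to Cl → oxidation state -1.
After: C3 has 1 bond to C, 2 bonds to H, 1 bond to I → oxidation state -1.
Δ = -1 − (-1) = 0, so no net redox change at C3.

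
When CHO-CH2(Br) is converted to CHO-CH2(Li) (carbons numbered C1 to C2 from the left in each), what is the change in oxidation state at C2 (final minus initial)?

-2

Before: C2 has 1 bond to C, 2 bonds to H, 1 bond to Br → oxidation state -1.
After: C2 has 1 bond to C, 2 bonds to H, 1 bond to Li → oxidation state -3.
Δ = -3 − (-1) = -2, so this is a reduction at C2.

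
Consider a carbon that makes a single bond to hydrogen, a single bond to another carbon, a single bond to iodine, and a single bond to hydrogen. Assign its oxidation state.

Assign +1 per bond to O/N/halogen, −1 per bond to H or an electropositive element, and 0 per bond to carbon.
The carbon has one bond to C (0), one bond to H (-1), one bond to H (-1), one bond to I (+1).
Oxidation state = 0 − 1 − 1 + 1 = -1.

-1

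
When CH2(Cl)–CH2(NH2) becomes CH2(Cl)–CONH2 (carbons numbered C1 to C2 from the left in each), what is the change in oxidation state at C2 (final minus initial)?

+4

Before: C2 has 1 bond to C, 2 bonds to H, 1 bond to N → oxidation state -1.
After: C2 has 1 bond to C, 2 bonds to O, 1 bond to N → oxidation state +3.
Δ = +3 − (-1) = +4, so this is an oxidation at C2.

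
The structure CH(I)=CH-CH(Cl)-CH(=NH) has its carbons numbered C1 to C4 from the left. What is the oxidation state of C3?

0

Assign +1 per bond to O/N/halogen, −1 per bond to H or an electropositive element, and 0 per bond to carbon.
C3 has one bond to C (0), one bond to C (0), one bond to Cl (+1), one bond to H (-1).
Oxidation state = 0 + 0 + 1 − 1 = 0.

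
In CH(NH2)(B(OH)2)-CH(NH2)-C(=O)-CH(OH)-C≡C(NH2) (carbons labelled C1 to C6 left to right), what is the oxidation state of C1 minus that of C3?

-3

C1: 1C, 1H, 1N, 1B → 0 − 1 + 1 − 1 = -1
C3: 2C, 2O → 0 + 2 = +2
Difference: -1 − (+2) = -3.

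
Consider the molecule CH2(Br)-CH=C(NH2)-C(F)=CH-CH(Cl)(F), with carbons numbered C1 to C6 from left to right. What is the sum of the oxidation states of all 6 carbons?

Assign +1 per bond to O/N/halogen, −1 per bond to H or an electropositive element, and 0 per bond to carbon. Tallying each carbon:
C1: 1C, 2H, 1Br → 0 − 2 + 1 = -1
C2: 3C, 1H → 0 − 1 = -1
C3: 3C, 1N → 0 + 1 = +1
C4: 3C, 1F → 0 + 1 = +1
C5: 3C, 1H → 0 − 1 = -1
C6: 1C, 1H, 1F, 1Cl → 0 − 1 + 1 + 1 = +1
Sum = -1 − 1 + 1 + 1 − 1 + 1 = 0.

0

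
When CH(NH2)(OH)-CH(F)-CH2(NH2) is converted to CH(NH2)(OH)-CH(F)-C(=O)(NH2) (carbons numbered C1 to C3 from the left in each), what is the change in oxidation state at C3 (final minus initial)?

+4

Before: C3 has 1 bond to C, 2 bonds to H, 1 bond to N → oxidation state -1.
After: C3 has 1 bond to C, 2 bonds to O, 1 bond to N → oxidation state +3.
Δ = +3 − (-1) = +4, so this is an oxidation at C3.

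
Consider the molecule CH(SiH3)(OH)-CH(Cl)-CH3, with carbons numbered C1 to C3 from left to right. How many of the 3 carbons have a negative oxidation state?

Assign +1 per bond to O/N/halogen, −1 per bond to H or an electropositive element, and 0 per bond to carbon. Tallying each carbon:
C1: 1C, 1H, 1O, 1Si → 0 − 1 + 1 − 1 = -1
C2: 2C, 1H, 1Cl → 0 − 1 + 1 = 0
C3: 1C, 3H → 0 − 3 = -3
2 carbons (C1, C3) meet the condition.

2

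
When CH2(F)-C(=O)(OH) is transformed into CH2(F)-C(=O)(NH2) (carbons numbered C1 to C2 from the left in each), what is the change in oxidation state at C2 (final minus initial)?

0

Before: C2 has 1 bond to C, 3 bonds to O → oxidation state +3.
After: C2 has 1 bond to C, 2 bonds to O, 1 bond to N → oxidation state +3.
Δ = +3 − (+3) = 0, so no net redox change at C2.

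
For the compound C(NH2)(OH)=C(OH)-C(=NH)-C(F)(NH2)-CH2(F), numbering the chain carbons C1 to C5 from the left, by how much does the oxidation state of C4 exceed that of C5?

+3

C4: 2C, 1N, 1F → 0 + 1 + 1 = +2
C5: 1C, 2H, 1F → 0 − 2 + 1 = -1
Difference: +2 − (-1) = +3.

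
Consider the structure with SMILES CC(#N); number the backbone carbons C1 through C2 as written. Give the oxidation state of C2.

+3

C2 has one bond to C (0), a triple bond to N (3×+1 = +3).
Oxidation state = 0 + 3 = +3.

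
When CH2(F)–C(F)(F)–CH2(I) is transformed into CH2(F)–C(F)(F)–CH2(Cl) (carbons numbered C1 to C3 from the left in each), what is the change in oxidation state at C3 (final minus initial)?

Before: C3 has 1 bond to C, 2 bonds to H, 1 bond to I → oxidation state -1.
After: C3 has 1 bond to C, 2 bonds to H, 1 bond to Cl → oxidation state -1.
Δ = -1 − (-1) = 0, so no net redox change at C3.

0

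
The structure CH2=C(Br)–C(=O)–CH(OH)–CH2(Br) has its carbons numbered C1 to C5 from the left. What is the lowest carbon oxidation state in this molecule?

-2

Tallying each carbon's bonds:
C1: 2C, 2H → 0 − 2 = -2
C2: 3C, 1Br → 0 + 1 = +1
C3: 2C, 2O → 0 + 2 = +2
C4: 2C, 1H, 1O → 0 − 1 + 1 = 0
C5: 1C, 2H, 1Br → 0 − 2 + 1 = -1
The lowest value is -2.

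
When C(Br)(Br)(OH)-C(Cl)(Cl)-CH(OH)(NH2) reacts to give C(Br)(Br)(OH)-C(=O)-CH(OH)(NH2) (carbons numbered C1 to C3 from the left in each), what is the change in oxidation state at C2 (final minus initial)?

Before: C2 has 2 bonds to C, 2 bonds to Cl → oxidation state +2.
After: C2 has 2 bonds to C, 2 bonds to O → oxidation state +2.
Δ = +2 − (+2) = 0, so no net redox change at C2.

0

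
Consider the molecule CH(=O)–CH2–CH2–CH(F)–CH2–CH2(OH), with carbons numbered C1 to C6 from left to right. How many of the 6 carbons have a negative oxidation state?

Tallying each carbon's bonds:
C1: 1C, 1H, 2O → 0 − 1 + 2 = +1
C2: 2C, 2H → 0 − 2 = -2
C3: 2C, 2H → 0 − 2 = -2
C4: 2C, 1H, 1F → 0 − 1 + 1 = 0
C5: 2C, 2H → 0 − 2 = -2
C6: 1C, 2H, 1O → 0 − 2 + 1 = -1
4 carbons (C2, C3, C5, C6) meet the condition.

4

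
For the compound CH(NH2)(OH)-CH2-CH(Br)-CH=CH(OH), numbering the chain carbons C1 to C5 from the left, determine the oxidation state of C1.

+1

Each bond to a more electronegative atom (O, N, halogen) counts +1, each bond to a less electronegative atom (H, metal, B, Si) counts −1, and each C–C bond counts 0.
C1 has one bond to C (0), one bond to H (-1), one bond to N (+1), one bond to O (+1).
Oxidation state = 0 − 1 + 1 + 1 = +1.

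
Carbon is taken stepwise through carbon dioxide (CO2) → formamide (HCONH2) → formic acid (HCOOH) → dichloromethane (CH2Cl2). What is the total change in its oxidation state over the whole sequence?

Carbon oxidation states along the series — carbon dioxide: +4, formamide: +2, formic acid: +2, dichloromethane: 0.
Net change = 0 − (+4) = -4.

-4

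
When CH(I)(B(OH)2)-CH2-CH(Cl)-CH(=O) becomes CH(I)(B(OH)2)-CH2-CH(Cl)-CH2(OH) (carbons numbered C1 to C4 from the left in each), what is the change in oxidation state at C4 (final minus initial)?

Before: C4 has 1 bond to C, 1 bond to H, 2 bonds to O → oxidation state +1.
After: C4 has 1 bond to C, 2 bonds to H, 1 bond to O → oxidation state -1.
Δ = -1 − (+1) = -2, so this is a reduction at C4.

-2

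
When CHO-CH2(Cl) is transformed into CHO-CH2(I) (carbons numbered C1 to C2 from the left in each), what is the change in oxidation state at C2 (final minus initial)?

Before: C2 has 1 bond to C, 2 bonds to H, 1 bond to Cl → oxidation state -1.
After: C2 has 1 bond to C, 2 bonds to H, 1 bond to I → oxidation state -1.
Δ = -1 − (-1) = 0, so no net redox change at C2.

0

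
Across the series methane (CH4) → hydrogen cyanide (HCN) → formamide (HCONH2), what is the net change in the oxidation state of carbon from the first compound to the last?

Carbon oxidation states along the series — methane: -4, hydrogen cyanide: +2, formamide: +2.
Net change = +2 − (-4) = +6.

+6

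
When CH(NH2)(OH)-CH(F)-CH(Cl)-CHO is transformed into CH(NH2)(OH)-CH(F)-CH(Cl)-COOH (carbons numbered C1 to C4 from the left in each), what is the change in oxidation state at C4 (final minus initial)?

Before: C4 has 1 bond to C, 1 bond to H, 2 bonds to O → oxidation state +1.
After: C4 has 1 bond to C, 3 bonds to O → oxidation state +3.
Δ = +3 − (+1) = +2, so this is an oxidation at C4.

+2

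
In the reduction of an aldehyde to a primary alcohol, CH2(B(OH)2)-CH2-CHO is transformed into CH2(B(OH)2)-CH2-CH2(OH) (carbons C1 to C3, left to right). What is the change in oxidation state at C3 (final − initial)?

Before: C3 has 1 bond to C, 1 bond to H, 2 bonds to O → oxidation state +1.
After: C3 has 1 bond to C, 2 bonds to H, 1 bond to O → oxidation state -1.
Δ = -1 − (+1) = -2, so this is a reduction at C3.

-2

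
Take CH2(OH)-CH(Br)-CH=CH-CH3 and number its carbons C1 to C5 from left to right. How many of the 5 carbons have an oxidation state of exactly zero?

Tallying each carbon's bonds:
C1: 1C, 2H, 1O → 0 − 2 + 1 = -1
C2: 2C, 1H, 1Br → 0 − 1 + 1 = 0
C3: 3C, 1H → 0 − 1 = -1
C4: 3C, 1H → 0 − 1 = -1
C5: 1C, 3H → 0 − 3 = -3
1 carbon (C2) meets the condition.

1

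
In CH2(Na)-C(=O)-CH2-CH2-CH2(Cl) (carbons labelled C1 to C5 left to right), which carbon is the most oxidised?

C2

Each bond to a more electronegative atom (O, N, halogen) counts +1, each bond to a less electronegative atom (H, metal, B, Si) counts −1, and each C–C bond counts 0. Tallying each carbon:
C1: 1C, 2H, 1Na → 0 − 2 − 1 = -3
C2: 2C, 2O → 0 + 2 = +2
C3: 2C, 2H → 0 − 2 = -2
C4: 2C, 2H → 0 − 2 = -2
C5: 1C, 2H, 1Cl → 0 − 2 + 1 = -1
The most oxidised carbon is C2 at +2.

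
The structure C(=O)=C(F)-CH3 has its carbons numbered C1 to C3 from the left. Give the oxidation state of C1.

+2

C1 has a double bond to C (2×0 = 0), a double bond to O (2×+1 = +2).
Oxidation state = 0 + 2 = +2.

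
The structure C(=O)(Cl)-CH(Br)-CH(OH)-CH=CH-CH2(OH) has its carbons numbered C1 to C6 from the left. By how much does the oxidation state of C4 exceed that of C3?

-1

C4: 3C, 1H → 0 − 1 = -1
C3: 2C, 1H, 1O → 0 − 1 + 1 = 0
Difference: -1 − (0) = -1.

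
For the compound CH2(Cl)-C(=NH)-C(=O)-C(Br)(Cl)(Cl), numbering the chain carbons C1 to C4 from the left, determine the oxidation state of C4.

+3

C4 has one bond to C (0), one bond to Br (+1), one bond to Cl (+1), one bond to Cl (+1).
Oxidation state = 0 + 1 + 1 + 1 = +3.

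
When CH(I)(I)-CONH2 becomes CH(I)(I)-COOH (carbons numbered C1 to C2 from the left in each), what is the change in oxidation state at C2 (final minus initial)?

Before: C2 has 1 bond to C, 2 bonds to O, 1 bond to N → oxidation state +3.
After: C2 has 1 bond to C, 3 bonds to O → oxidation state +3.
Δ = +3 − (+3) = 0, so no net redox change at C2.

0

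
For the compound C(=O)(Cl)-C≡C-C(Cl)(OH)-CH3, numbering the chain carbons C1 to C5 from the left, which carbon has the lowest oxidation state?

C5

Tallying each carbon's bonds:
C1: 1C, 2O, 1Cl → 0 + 2 + 1 = +3
C2: 4C → 0 = 0
C3: 4C → 0 = 0
C4: 2C, 1O, 1Cl → 0 + 1 + 1 = +2
C5: 1C, 3H → 0 − 3 = -3
The most reduced carbon is C5 at -3.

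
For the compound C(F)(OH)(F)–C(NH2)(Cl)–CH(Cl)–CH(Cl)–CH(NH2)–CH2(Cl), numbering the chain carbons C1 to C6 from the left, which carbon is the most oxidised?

Assign +1 per bond to O/N/halogen, −1 per bond to H or an electropositive element, and 0 per bond to carbon. Tallying each carbon:
C1: 1C, 1O, 2F → 0 + 1 + 2 = +3
C2: 2C, 1N, 1Cl → 0 + 1 + 1 = +2
C3: 2C, 1H, 1Cl → 0 − 1 + 1 = 0
C4: 2C, 1H, 1Cl → 0 − 1 + 1 = 0
C5: 2C, 1H, 1N → 0 − 1 + 1 = 0
C6: 1C, 2H, 1Cl → 0 − 2 + 1 = -1
The most oxidised carbon is C1 at +3.

C1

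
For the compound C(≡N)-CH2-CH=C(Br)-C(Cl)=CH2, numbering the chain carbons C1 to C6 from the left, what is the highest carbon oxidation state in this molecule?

Tallying each carbon's bonds:
C1: 1C, 3N → 0 + 3 = +3
C2: 2C, 2H → 0 − 2 = -2
C3: 3C, 1H → 0 − 1 = -1
C4: 3C, 1Br → 0 + 1 = +1
C5: 3C, 1Cl → 0 + 1 = +1
C6: 2C, 2H → 0 − 2 = -2
The highest value is +3.

+3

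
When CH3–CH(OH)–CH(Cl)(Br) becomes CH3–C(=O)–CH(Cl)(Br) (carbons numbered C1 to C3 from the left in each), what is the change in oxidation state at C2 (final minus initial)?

Before: C2 has 2 bonds to C, 1 bond to H, 1 bond to O → oxidation state 0.
After: C2 has 2 bonds to C, 2 bonds to O → oxidation state +2.
Δ = +2 − (0) = +2, so this is an oxidation at C2.

+2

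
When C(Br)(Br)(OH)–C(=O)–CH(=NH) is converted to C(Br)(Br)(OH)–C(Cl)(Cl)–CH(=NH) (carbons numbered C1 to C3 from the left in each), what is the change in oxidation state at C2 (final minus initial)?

Before: C2 has 2 bonds to C, 2 bonds to O → oxidation state +2.
After: C2 has 2 bonds to C, 2 bonds to Cl → oxidation state +2.
Δ = +2 − (+2) = 0, so no net redox change at C2.

0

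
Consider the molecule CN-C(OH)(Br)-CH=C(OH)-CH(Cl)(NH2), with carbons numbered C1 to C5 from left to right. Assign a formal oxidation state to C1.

+3

C1 has one bond to C (0), a triple bond to N (3×+1 = +3).
Oxidation state = 0 + 3 = +3.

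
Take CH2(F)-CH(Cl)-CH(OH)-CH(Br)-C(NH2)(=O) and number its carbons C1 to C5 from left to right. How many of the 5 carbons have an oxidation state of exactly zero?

3

Tallying each carbon's bonds:
C1: 1C, 2H, 1F → 0 − 2 + 1 = -1
C2: 2C, 1H, 1Cl → 0 − 1 + 1 = 0
C3: 2C, 1H, 1O → 0 − 1 + 1 = 0
C4: 2C, 1H, 1Br → 0 − 1 + 1 = 0
C5: 1C, 2O, 1N → 0 + 2 + 1 = +3
3 carbons (C2, C3, C4) meet the condition.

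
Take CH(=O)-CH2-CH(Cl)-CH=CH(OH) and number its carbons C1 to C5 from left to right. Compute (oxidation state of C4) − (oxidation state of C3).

-1

C4: 3C, 1H → 0 − 1 = -1
C3: 2C, 1H, 1Cl → 0 − 1 + 1 = 0
Difference: -1 − (0) = -1.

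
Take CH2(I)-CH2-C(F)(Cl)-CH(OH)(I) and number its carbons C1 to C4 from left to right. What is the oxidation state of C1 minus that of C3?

C1: 1C, 2H, 1I → 0 − 2 + 1 = -1
C3: 2C, 1F, 1Cl → 0 + 1 + 1 = +2
Difference: -1 − (+2) = -3.

-3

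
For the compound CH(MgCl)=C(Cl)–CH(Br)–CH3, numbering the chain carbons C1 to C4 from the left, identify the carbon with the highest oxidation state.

Bonds to more-electronegative neighbours contribute +1 each, bonds to H or metals contribute −1 each, and C–C bonds contribute 0. Tallying each carbon:
C1: 2C, 1H, 1Mg → 0 − 1 − 1 = -2
C2: 3C, 1Cl → 0 + 1 = +1
C3: 2C, 1H, 1Br → 0 − 1 + 1 = 0
C4: 1C, 3H → 0 − 3 = -3
The most oxidised carbon is C2 at +1.

C2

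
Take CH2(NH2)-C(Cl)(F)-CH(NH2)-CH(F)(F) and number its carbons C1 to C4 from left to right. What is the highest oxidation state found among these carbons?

+2

Assign +1 per bond to O/N/halogen, −1 per bond to H or an electropositive element, and 0 per bond to carbon. Tallying each carbon:
C1: 1C, 2H, 1N → 0 − 2 + 1 = -1
C2: 2C, 1F, 1Cl → 0 + 1 + 1 = +2
C3: 2C, 1H, 1N → 0 − 1 + 1 = 0
C4: 1C, 1H, 2F → 0 − 1 + 2 = +1
The highest value is +2.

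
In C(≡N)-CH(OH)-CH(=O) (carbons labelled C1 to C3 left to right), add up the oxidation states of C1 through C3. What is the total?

Tallying each carbon's bonds:
C1: 1C, 3N → 0 + 3 = +3
C2: 2C, 1H, 1O → 0 − 1 + 1 = 0
C3: 1C, 1H, 2O → 0 − 1 + 2 = +1
Sum = +3 + 0 + 1 = +4.

+4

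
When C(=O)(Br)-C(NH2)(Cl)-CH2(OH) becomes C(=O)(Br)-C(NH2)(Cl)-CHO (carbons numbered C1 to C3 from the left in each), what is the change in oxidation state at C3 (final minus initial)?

+2

Before: C3 has 1 bond to C, 2 bonds to H, 1 bond to O → oxidation state -1.
After: C3 has 1 bond to C, 1 bond to H, 2 bonds to O → oxidation state +1.
Δ = +1 − (-1) = +2, so this is an oxidation at C3.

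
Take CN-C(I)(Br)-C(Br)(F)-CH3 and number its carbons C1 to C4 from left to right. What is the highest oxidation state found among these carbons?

Each bond to a more electronegative atom (O, N, halogen) counts +1, each bond to a less electronegative atom (H, metal, B, Si) counts −1, and each C–C bond counts 0. Tallying each carbon:
C1: 1C, 3N → 0 + 3 = +3
C2: 2C, 1Br, 1I → 0 + 1 + 1 = +2
C3: 2C, 1F, 1Br → 0 + 1 + 1 = +2
C4: 1C, 3H → 0 − 3 = -3
The highest value is +3.

+3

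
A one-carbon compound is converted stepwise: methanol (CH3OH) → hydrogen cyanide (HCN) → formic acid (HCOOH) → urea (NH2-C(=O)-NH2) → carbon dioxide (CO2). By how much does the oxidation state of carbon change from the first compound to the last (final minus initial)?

Carbon oxidation states along the series — methanol: -2, hydrogen cyanide: +2, formic acid: +2, urea: +4, carbon dioxide: +4.
Net change = +4 − (-2) = +6.

+6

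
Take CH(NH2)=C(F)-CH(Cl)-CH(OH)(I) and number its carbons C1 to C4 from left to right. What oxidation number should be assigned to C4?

+1

Count +1 for every bond to an atom more electronegative than carbon and −1 for every bond to one less electronegative; C–C bonds are 0.
C4 has one bond to C (0), one bond to O (+1), one bond to I (+1), one bond to H (-1).
Oxidation state = 0 + 1 + 1 − 1 = +1.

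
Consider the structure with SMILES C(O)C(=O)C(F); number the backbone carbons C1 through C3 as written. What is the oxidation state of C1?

-1

Assign +1 per bond to O/N/halogen, −1 per bond to H or an electropositive element, and 0 per bond to carbon.
C1 has one bond to C (0), one bond to H (-1), one bond to H (-1), one bond to O (+1).
Oxidation state = 0 − 1 − 1 + 1 = -1.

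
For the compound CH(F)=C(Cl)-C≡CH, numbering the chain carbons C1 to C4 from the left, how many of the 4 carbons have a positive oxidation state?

1

Tallying each carbon's bonds:
C1: 2C, 1H, 1F → 0 − 1 + 1 = 0
C2: 3C, 1Cl → 0 + 1 = +1
C3: 4C → 0 = 0
C4: 3C, 1H → 0 − 1 = -1
1 carbon (C2) meets the condition.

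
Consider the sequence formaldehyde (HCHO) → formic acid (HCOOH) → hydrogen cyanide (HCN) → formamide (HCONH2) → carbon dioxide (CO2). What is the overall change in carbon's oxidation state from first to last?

Carbon oxidation states along the series — formaldehyde: 0, formic acid: +2, hydrogen cyanide: +2, formamide: +2, carbon dioxide: +4.
Net change = +4 − (0) = +4.

+4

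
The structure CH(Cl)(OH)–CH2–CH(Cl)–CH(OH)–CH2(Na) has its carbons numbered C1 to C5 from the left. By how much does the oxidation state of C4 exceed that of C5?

C4: 2C, 1H, 1O → 0 − 1 + 1 = 0
C5: 1C, 2H, 1Na → 0 − 2 − 1 = -3
Difference: 0 − (-3) = +3.

+3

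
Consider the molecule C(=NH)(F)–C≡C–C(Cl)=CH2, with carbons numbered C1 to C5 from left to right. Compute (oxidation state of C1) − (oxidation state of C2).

C1: 1C, 2N, 1F → 0 + 2 + 1 = +3
C2: 4C → 0 = 0
Difference: +3 − (0) = +3.

+3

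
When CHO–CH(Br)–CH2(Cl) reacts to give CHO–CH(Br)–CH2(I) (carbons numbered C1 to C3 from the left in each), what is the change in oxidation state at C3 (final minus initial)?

0

Before: C3 has 1 bond to C, 2 bonds to H, 1 bond to Cl → oxidation state -1.
After: C3 has 1 bond to C, 2 bonds to H, 1 bond to I → oxidation state -1.
Δ = -1 − (-1) = 0, so no net redox change at C3.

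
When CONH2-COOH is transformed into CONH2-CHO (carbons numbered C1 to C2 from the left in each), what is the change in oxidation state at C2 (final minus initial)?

Before: C2 has 1 bond to C, 3 bonds to O → oxidation state +3.
After: C2 has 1 bond to C, 1 bond to H, 2 bonds to O → oxidation state +1.
Δ = +1 − (+3) = -2, so this is a reduction at C2.

-2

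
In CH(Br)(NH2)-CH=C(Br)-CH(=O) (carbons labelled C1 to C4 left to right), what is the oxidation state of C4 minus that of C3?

0

C4: 1C, 1H, 2O → 0 − 1 + 2 = +1
C3: 3C, 1Br → 0 + 1 = +1
Difference: +1 − (+1) = 0.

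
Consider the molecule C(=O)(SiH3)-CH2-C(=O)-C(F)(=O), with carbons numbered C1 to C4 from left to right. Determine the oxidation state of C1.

+1

Bonds to more-electronegative neighbours contribute +1 each, bonds to H or metals contribute −1 each, and C–C bonds contribute 0.
C1 has one bond to C (0), a double bond to O (2×+1 = +2), one bond to Si (-1).
Oxidation state = 0 + 2 − 1 = +1.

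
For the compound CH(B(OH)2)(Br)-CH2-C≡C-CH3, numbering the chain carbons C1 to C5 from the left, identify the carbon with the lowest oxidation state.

Tallying each carbon's bonds:
C1: 1C, 1H, 1Br, 1B → 0 − 1 + 1 − 1 = -1
C2: 2C, 2H → 0 − 2 = -2
C3: 4C → 0 = 0
C4: 4C → 0 = 0
C5: 1C, 3H → 0 − 3 = -3
The most reduced carbon is C5 at -3.

C5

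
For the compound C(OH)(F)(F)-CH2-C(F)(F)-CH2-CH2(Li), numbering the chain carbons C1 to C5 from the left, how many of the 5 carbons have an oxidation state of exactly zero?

Each bond to a more electronegative atom (O, N, halogen) counts +1, each bond to a less electronegative atom (H, metal, B, Si) counts −1, and each C–C bond counts 0. Tallying each carbon:
C1: 1C, 1O, 2F → 0 + 1 + 2 = +3
C2: 2C, 2H → 0 − 2 = -2
C3: 2C, 2F → 0 + 2 = +2
C4: 2C, 2H → 0 − 2 = -2
C5: 1C, 2H, 1Li → 0 − 2 − 1 = -3
0 carbons meet the condition.

0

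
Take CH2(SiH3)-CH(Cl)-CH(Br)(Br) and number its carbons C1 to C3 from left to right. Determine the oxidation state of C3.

Each bond to a more electronegative atom (O, N, halogen) counts +1, each bond to a less electronegative atom (H, metal, B, Si) counts −1, and each C–C bond counts 0.
C3 has one bond to C (0), one bond to Br (+1), one bond to H (-1), one bond to Br (+1).
Oxidation state = 0 + 1 − 1 + 1 = +1.

+1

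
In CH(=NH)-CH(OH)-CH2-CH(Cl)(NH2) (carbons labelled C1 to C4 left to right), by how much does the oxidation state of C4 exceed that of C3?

+3

C4: 1C, 1H, 1N, 1Cl → 0 − 1 + 1 + 1 = +1
C3: 2C, 2H → 0 − 2 = -2
Difference: +1 − (-2) = +3.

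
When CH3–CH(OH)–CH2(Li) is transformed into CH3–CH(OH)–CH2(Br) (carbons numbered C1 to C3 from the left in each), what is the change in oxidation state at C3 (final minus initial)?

+2

Before: C3 has 1 bond to C, 2 bonds to H, 1 bond to Li → oxidation state -3.
After: C3 has 1 bond to C, 2 bonds to H, 1 bond to Br → oxidation state -1.
Δ = -1 − (-3) = +2, so this is an oxidation at C3.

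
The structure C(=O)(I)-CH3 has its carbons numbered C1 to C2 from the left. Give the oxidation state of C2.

-3

Count +1 for every bond to an atom more electronegative than carbon and −1 for every bond to one less electronegative; C–C bonds are 0.
C2 has one bond to C (0), one bond to H (-1), one bond to H (-1), one bond to H (-1).
Oxidation state = 0 − 1 − 1 − 1 = -3.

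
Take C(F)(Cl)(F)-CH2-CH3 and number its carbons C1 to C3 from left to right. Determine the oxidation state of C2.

-2

Assign +1 per bond to O/N/halogen, −1 per bond to H or an electropositive element, and 0 per bond to carbon.
C2 has one bond to C (0), one bond to C (0), one bond to H (-1), one bond to H (-1).
Oxidation state = 0 + 0 − 1 − 1 = -2.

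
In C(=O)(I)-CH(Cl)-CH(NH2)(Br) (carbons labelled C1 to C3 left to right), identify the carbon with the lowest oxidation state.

Tallying each carbon's bonds:
C1: 1C, 2O, 1I → 0 + 2 + 1 = +3
C2: 2C, 1H, 1Cl → 0 − 1 + 1 = 0
C3: 1C, 1H, 1N, 1Br → 0 − 1 + 1 + 1 = +1
The most reduced carbon is C2 at 0.

C2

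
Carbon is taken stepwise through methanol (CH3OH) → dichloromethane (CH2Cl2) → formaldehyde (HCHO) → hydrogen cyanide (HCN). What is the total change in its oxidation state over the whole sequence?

+4

Carbon oxidation states along the series — methanol: -2, dichloromethane: 0, formaldehyde: 0, hydrogen cyanide: +2.
Net change = +2 − (-2) = +4.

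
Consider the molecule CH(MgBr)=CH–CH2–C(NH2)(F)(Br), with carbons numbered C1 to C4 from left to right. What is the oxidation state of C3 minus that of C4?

-5

C3: 2C, 2H → 0 − 2 = -2
C4: 1C, 1N, 1F, 1Br → 0 + 1 + 1 + 1 = +3
Difference: -2 − (+3) = -5.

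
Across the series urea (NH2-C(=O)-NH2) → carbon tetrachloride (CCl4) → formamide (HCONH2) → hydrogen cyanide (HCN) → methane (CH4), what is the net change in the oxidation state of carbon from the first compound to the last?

-8

Carbon oxidation states along the series — urea: +4, carbon tetrachloride: +4, formamide: +2, hydrogen cyanide: +2, methane: -4.
Net change = -4 − (+4) = -8.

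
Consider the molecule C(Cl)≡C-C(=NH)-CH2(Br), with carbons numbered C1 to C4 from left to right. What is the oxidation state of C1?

C1 has a triple bond to C (3×0 = 0), one bond to Cl (+1).
Oxidation state = 0 + 1 = +1.

+1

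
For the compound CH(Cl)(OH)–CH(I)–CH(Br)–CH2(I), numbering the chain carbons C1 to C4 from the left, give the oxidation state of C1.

+1

C1 has one bond to C (0), one bond to Cl (+1), one bond to H (-1), one bond to O (+1).
Oxidation state = 0 + 1 − 1 + 1 = +1.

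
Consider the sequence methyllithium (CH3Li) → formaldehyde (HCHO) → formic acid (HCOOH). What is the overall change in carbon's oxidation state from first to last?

Carbon oxidation states along the series — methyllithium: -4, formaldehyde: 0, formic acid: +2.
Net change = +2 − (-4) = +6.

+6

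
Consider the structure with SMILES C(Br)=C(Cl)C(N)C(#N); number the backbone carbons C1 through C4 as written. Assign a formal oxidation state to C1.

C1 has a double bond to C (2×0 = 0), one bond to Br (+1), one bond to H (-1).
Oxidation state = 0 + 1 − 1 = 0.

0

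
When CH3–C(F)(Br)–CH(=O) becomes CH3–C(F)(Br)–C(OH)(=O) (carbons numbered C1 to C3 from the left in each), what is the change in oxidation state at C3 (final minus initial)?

Before: C3 has 1 bond to C, 1 bond to H, 2 bonds to O → oxidation state +1.
After: C3 has 1 bond to C, 3 bonds to O → oxidation state +3.
Δ = +3 − (+1) = +2, so this is an oxidation at C3.

+2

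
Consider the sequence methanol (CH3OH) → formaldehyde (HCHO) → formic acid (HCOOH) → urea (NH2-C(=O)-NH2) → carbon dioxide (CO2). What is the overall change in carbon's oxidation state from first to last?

Carbon oxidation states along the series — methanol: -2, formaldehyde: 0, formic acid: +2, urea: +4, carbon dioxide: +4.
Net change = +4 − (-2) = +6.

+6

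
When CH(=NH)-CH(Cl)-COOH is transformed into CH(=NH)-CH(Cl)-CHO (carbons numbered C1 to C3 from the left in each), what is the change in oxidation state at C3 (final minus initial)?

-2

Before: C3 has 1 bond to C, 3 bonds to O → oxidation state +3.
After: C3 has 1 bond to C, 1 bond to H, 2 bonds to O → oxidation state +1.
Δ = +1 − (+3) = -2, so this is a reduction at C3.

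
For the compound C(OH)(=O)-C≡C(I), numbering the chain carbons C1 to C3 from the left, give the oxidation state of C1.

Assign +1 per bond to O/N/halogen, −1 per bond to H or an electropositive element, and 0 per bond to carbon.
C1 has one bond to C (0), one bond to O (+1), a double bond to O (2×+1 = +2).
Oxidation state = 0 + 1 + 2 = +3.

+3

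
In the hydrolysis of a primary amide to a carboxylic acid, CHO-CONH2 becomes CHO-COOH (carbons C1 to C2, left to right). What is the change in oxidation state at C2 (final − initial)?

Before: C2 has 1 bond to C, 2 bonds to O, 1 bond to N → oxidation state +3.
After: C2 has 1 bond to C, 3 bonds to O → oxidation state +3.
Δ = +3 − (+3) = 0, so no net redox change at C2.

0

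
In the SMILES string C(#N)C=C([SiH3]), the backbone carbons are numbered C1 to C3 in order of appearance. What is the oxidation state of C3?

-2

Count +1 for every bond to an atom more electronegative than carbon and −1 for every bond to one less electronegative; C–C bonds are 0.
C3 has a double bond to C (2×0 = 0), one bond to Si (-1), one bond to H (-1).
Oxidation state = 0 − 1 − 1 = -2.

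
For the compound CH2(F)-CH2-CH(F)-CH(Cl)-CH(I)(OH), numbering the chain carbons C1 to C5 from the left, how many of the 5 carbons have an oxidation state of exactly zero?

2

Tallying each carbon's bonds:
C1: 1C, 2H, 1F → 0 − 2 + 1 = -1
C2: 2C, 2H → 0 − 2 = -2
C3: 2C, 1H, 1F → 0 − 1 + 1 = 0
C4: 2C, 1H, 1Cl → 0 − 1 + 1 = 0
C5: 1C, 1H, 1O, 1I → 0 − 1 + 1 + 1 = +1
2 carbons (C3, C4) meet the condition.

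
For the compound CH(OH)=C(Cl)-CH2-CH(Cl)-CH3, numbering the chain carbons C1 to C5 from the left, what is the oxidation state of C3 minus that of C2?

-3

C3: 2C, 2H → 0 − 2 = -2
C2: 3C, 1Cl → 0 + 1 = +1
Difference: -2 − (+1) = -3.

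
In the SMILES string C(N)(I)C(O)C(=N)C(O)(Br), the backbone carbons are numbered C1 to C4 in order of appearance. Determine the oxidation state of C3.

+2

Assign +1 per bond to O/N/halogen, −1 per bond to H or an electropositive element, and 0 per bond to carbon.
C3 has one bond to C (0), one bond to C (0), a double bond to N (2×+1 = +2).
Oxidation state = 0 + 0 + 2 = +2.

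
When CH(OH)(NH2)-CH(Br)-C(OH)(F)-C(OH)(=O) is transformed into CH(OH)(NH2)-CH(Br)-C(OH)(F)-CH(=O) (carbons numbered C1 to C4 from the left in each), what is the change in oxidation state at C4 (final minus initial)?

Before: C4 has 1 bond to C, 3 bonds to O → oxidation state +3.
After: C4 has 1 bond to C, 1 bond to H, 2 bonds to O → oxidation state +1.
Δ = +1 − (+3) = -2, so this is a reduction at C4.

-2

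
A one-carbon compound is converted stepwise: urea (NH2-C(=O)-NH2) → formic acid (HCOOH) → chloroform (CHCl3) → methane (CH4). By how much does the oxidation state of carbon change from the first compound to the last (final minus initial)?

-8

Carbon oxidation states along the series — urea: +4, formic acid: +2, chloroform: +2, methane: -4.
Net change = -4 − (+4) = -8.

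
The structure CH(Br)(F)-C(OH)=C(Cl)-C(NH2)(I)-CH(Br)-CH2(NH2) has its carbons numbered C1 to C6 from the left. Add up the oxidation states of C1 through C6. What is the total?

+4

Tallying each carbon's bonds:
C1: 1C, 1H, 1F, 1Br → 0 − 1 + 1 + 1 = +1
C2: 3C, 1O → 0 + 1 = +1
C3: 3C, 1Cl → 0 + 1 = +1
C4: 2C, 1N, 1I → 0 + 1 + 1 = +2
C5: 2C, 1H, 1Br → 0 − 1 + 1 = 0
C6: 1C, 2H, 1N → 0 − 2 + 1 = -1
Sum = +1 + 1 + 1 + 2 + 0 − 1 = +4.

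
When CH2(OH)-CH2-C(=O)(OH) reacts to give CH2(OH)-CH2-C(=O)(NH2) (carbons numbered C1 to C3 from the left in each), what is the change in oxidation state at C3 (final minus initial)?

Before: C3 has 1 bond to C, 3 bonds to O → oxidation state +3.
After: C3 has 1 bond to C, 2 bonds to O, 1 bond to N → oxidation state +3.
Δ = +3 − (+3) = 0, so no net redox change at C3.

0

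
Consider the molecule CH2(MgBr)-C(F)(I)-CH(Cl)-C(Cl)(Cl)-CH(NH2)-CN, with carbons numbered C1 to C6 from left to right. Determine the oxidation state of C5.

0

Each bond to a more electronegative atom (O, N, halogen) counts +1, each bond to a less electronegative atom (H, metal, B, Si) counts −1, and each C–C bond counts 0.
C5 has one bond to C (0), one bond to C (0), one bond to H (-1), one bond to N (+1).
Oxidation state = 0 + 0 − 1 + 1 = 0.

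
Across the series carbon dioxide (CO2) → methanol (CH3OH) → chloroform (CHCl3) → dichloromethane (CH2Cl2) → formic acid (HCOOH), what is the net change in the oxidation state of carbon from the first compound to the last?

-2

Carbon oxidation states along the series — carbon dioxide: +4, methanol: -2, chloroform: +2, dichloromethane: 0, formic acid: +2.
Net change = +2 − (+4) = -2.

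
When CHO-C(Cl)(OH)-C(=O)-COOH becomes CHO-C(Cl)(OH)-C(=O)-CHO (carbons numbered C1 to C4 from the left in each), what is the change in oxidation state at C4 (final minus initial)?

Before: C4 has 1 bond to C, 3 bonds to O → oxidation state +3.
After: C4 has 1 bond to C, 1 bond to H, 2 bonds to O → oxidation state +1.
Δ = +1 − (+3) = -2, so this is a reduction at C4.

-2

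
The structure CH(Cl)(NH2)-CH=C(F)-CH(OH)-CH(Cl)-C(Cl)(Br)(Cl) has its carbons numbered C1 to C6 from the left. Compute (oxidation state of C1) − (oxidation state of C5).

C1: 1C, 1H, 1N, 1Cl → 0 − 1 + 1 + 1 = +1
C5: 2C, 1H, 1Cl → 0 − 1 + 1 = 0
Difference: +1 − (0) = +1.

+1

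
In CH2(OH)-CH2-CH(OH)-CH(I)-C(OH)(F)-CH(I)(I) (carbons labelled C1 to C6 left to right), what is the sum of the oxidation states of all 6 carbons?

0

Each bond to a more electronegative atom (O, N, halogen) counts +1, each bond to a less electronegative atom (H, metal, B, Si) counts −1, and each C–C bond counts 0. Tallying each carbon:
C1: 1C, 2H, 1O → 0 − 2 + 1 = -1
C2: 2C, 2H → 0 − 2 = -2
C3: 2C, 1H, 1O → 0 − 1 + 1 = 0
C4: 2C, 1H, 1I → 0 − 1 + 1 = 0
C5: 2C, 1O, 1F → 0 + 1 + 1 = +2
C6: 1C, 1H, 2I → 0 − 1 + 2 = +1
Sum = -1 − 2 + 0 + 0 + 2 + 1 = 0.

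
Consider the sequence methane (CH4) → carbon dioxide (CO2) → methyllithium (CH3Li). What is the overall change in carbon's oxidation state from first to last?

Carbon oxidation states along the series — methane: -4, carbon dioxide: +4, methyllithium: -4.
Net change = -4 − (-4) = 0.

0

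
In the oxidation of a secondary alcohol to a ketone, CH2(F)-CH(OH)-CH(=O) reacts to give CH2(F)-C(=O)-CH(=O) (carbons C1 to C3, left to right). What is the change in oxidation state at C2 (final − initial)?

+2

Before: C2 has 2 bonds to C, 1 bond to H, 1 bond to O → oxidation state 0.
After: C2 has 2 bonds to C, 2 bonds to O → oxidation state +2.
Δ = +2 − (0) = +2, so this is an oxidation at C2.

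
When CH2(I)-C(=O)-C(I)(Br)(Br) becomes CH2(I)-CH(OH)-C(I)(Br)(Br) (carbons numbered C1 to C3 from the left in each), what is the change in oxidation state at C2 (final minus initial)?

Before: C2 has 2 bonds to C, 2 bonds to O → oxidation state +2.
After: C2 has 2 bonds to C, 1 bond to H, 1 bond to O → oxidation state 0.
Δ = 0 − (+2) = -2, so this is a reduction at C2.

-2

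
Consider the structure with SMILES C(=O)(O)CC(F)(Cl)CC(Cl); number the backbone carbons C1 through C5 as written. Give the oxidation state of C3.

C3 has one bond to C (0), one bond to C (0), one bond to F (+1), one bond to Cl (+1).
Oxidation state = 0 + 0 + 1 + 1 = +2.

+2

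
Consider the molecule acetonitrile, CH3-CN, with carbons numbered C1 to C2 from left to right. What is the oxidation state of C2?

+3

C2 has a triple bond to N (3×+1 = +3), one bond to C (0).
Oxidation state = +3 + 0 = +3.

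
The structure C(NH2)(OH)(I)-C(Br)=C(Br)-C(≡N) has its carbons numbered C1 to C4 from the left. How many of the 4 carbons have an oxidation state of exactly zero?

0

Tallying each carbon's bonds:
C1: 1C, 1O, 1N, 1I → 0 + 1 + 1 + 1 = +3
C2: 3C, 1Br → 0 + 1 = +1
C3: 3C, 1Br → 0 + 1 = +1
C4: 1C, 3N → 0 + 3 = +3
0 carbons meet the condition.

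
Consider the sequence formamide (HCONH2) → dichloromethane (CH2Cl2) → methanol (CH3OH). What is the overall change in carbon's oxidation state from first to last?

Carbon oxidation states along the series — formamide: +2, dichloromethane: 0, methanol: -2.
Net change = -2 − (+2) = -4.

-4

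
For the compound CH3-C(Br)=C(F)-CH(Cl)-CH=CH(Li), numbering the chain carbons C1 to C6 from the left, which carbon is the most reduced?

C1

Bonds to more-electronegative neighbours contribute +1 each, bonds to H or metals contribute −1 each, and C–C bonds contribute 0. Tallying each carbon:
C1: 1C, 3H → 0 − 3 = -3
C2: 3C, 1Br → 0 + 1 = +1
C3: 3C, 1F → 0 + 1 = +1
C4: 2C, 1H, 1Cl → 0 − 1 + 1 = 0
C5: 3C, 1H → 0 − 1 = -1
C6: 2C, 1H, 1Li → 0 − 1 − 1 = -2
The most reduced carbon is C1 at -3.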